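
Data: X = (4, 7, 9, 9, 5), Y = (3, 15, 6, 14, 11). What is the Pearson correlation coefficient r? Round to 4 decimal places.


r = sum((xi-xbar)(yi-ybar)) / sqrt(sum((xi-xbar)^2) * sum((yi-ybar)^2))
n = 5, xbar = 34/5 = 6.8, ybar = 49/5 = 9.8
Sxy = sum((xi-xbar)(yi-ybar)) = 18.8
Sxx = sum((xi-xbar)^2) = 20.8
Syy = sum((yi-ybar)^2) = 106.8
sqrt(Sxx*Syy) ≈ 47.132155
r = Sxy / sqrt(Sxx*Syy) = 18.8 / 47.132155 ≈ 0.398878

0.3989


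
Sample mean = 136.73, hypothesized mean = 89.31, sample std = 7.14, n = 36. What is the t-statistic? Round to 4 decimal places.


t = (xbar - mu0) / (s/sqrt(n))
xbar - mu0 = 136.73 - 89.31 = 47.42
sqrt(36) = 6
s/sqrt(n) = 7.14 / 6 = 1.19
t = 47.42 / 1.19 = 4742/119 ≈ 39.848739

39.8487


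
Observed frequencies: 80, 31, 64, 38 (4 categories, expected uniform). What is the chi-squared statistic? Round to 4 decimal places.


chi2 = sum((O-E)^2/E), E = total/4
total = 213, E = 213/4 = 53.25
(80 - 53.25)^2 / 53.25 = 715.5625 / 53.25 = 11449/852 ≈ 13.437793
(31 - 53.25)^2 / 53.25 = 495.0625 / 53.25 = 7921/852 ≈ 9.296948
(64 - 53.25)^2 / 53.25 = 115.5625 / 53.25 = 1849/852 ≈ 2.170188
(38 - 53.25)^2 / 53.25 = 232.5625 / 53.25 = 3721/852 ≈ 4.367371
chi2 = 6235/213 ≈ 29.272300

29.2723


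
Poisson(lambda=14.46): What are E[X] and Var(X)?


E[X] = Var(X) = lambda = 14.46

14.46, 14.46


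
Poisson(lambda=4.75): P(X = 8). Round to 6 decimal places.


P = e^(-lam) * lam^k / k!
e^(-4.75) ≈ 0.008651695
lam^k = 4.75^8 ≈ 259148.605972
k! = 8! = 40320
P = 0.008651695 * 259148.605972 / 40320 ≈ 0.055607

0.055607


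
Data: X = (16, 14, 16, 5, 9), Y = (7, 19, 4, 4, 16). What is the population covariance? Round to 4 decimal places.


Cov = (1/n)*sum((xi-xbar)(yi-ybar))
n = 5, xbar = 60/5 = 12, ybar = 50/5 = 10
sum((xi-xbar)(yi-ybar)) = 6
Cov = 6 / 5 = 1.2

1.2000


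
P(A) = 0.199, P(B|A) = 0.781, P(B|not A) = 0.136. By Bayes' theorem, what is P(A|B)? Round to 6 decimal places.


P(A|B) = P(B|A)*P(A) / P(B), P(B) = P(B|A)*P(A) + P(B|not A)*P(not A)
P(B|A)*P(A) = 0.781 * 0.199 = 0.155419
P(B|not A)*P(not A) = 0.136 * 0.801 = 0.108936
P(B) = 0.155419 + 0.108936 = 0.264355
P(A|B) = 0.155419 / 0.264355 ≈ 0.58791776

0.587918


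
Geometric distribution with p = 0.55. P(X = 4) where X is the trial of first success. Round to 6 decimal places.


P = (1-p)^(k-1) * p
(1-p)^(k-1) = 0.45^3 = 0.091125
P = 0.091125 * 0.55 = 0.05011875

0.050119


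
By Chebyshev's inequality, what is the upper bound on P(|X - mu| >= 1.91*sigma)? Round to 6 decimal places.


P <= 1/k^2
k^2 = 1.91^2 = 3.6481
1/k^2 = 1 / 3.6481 ≈ 0.27411529

0.274115


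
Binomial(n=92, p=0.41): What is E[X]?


E[X] = n*p = 92 * 0.41 = 37.72

37.72


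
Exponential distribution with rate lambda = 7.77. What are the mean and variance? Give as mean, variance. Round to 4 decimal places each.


mean = 1/lam, var = 1/lam^2
mean = 1 / 7.77 = 100/777 ≈ 0.128700
lam^2 = 7.77^2 = 60.3729
var = 1 / 60.3729 ≈ 0.016564

0.1287, 0.0166


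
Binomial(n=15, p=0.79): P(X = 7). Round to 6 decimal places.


P = C(n,k) * p^k * (1-p)^(n-k)
C(15,7) = 6435
p^k = 0.79^7 ≈ 0.1920391
(1-p)^(n-k) = 0.21^8 ≈ 0.000003782286
P = 6435 * 0.1920391 * 0.000003782286 ≈ 0.004674

0.004674


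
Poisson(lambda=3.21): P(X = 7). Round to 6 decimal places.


P = e^(-lam) * lam^k / k!
e^(-3.21) ≈ 0.04035661
lam^k = 3.21^7 ≈ 3511.844089
k! = 7! = 5040
P = 0.04035661 * 3511.844089 / 5040 ≈ 0.028120

0.028120


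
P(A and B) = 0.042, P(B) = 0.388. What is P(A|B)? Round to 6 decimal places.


P(A|B) = P(A and B) / P(B) = 0.042 / 0.388 = 21/194 ≈ 0.10824742

0.108247


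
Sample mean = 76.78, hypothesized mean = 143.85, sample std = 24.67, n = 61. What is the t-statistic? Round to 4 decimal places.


t = (xbar - mu0) / (s/sqrt(n))
xbar - mu0 = 76.78 - 143.85 = -67.07
sqrt(61) ≈ 7.81024968
s/sqrt(n) = 24.67 / 7.81024968 ≈ 3.15866983
t = -67.07 / 3.15866983 ≈ -21.233622

-21.2336


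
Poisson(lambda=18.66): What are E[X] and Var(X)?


E[X] = Var(X) = lambda = 18.66

18.66, 18.66


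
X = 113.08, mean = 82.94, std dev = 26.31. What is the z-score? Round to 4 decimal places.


z = (X - mu) / sigma
X - mu = 113.08 - 82.94 = 30.14
z = 30.14 / 26.31 = 3014/2631 ≈ 1.145572

1.1456


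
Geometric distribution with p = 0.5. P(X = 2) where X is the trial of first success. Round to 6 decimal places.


P = (1-p)^(k-1) * p
(1-p)^(k-1) = 0.5^1 = 0.5
P = 0.5 * 0.5 = 0.25

0.250000


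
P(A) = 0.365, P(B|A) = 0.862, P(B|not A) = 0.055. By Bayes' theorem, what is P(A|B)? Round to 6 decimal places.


P(A|B) = P(B|A)*P(A) / P(B), P(B) = P(B|A)*P(A) + P(B|not A)*P(not A)
P(B|A)*P(A) = 0.862 * 0.365 = 0.31463
P(B|not A)*P(not A) = 0.055 * 0.635 = 0.034925
P(B) = 0.31463 + 0.034925 = 0.349555
P(A|B) = 0.31463 / 0.349555 ≈ 0.90008725

0.900087


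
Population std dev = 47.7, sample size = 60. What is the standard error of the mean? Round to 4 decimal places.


SE = sigma / sqrt(n)
sqrt(60) ≈ 7.745967
SE = 47.7 / 7.745967 ≈ 6.158044

6.1580


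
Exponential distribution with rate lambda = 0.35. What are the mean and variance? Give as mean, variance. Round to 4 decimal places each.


mean = 1/lam, var = 1/lam^2
mean = 1 / 0.35 = 20/7 ≈ 2.857143
lam^2 = 0.35^2 = 0.1225
var = 1 / 0.1225 = 400/49 ≈ 8.163265

2.8571, 8.1633


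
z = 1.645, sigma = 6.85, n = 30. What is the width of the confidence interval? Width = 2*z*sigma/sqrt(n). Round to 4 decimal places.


width = 2*z*sigma/sqrt(n)
2*z*sigma = 2 * 1.645 * 6.85 = 22.5365
sqrt(30) ≈ 5.477226
width = 22.5365 / 5.477226 ≈ 4.114583

4.1146


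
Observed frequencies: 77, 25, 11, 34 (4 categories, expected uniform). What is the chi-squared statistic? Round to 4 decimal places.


chi2 = sum((O-E)^2/E), E = total/4
total = 147, E = 147/4 = 36.75
(77 - 36.75)^2 / 36.75 = 1620.0625 / 36.75 = 529/12 ≈ 44.083333
(25 - 36.75)^2 / 36.75 = 138.0625 / 36.75 = 2209/588 ≈ 3.756803
(11 - 36.75)^2 / 36.75 = 663.0625 / 36.75 = 10609/588 ≈ 18.042517
(34 - 36.75)^2 / 36.75 = 7.5625 / 36.75 = 121/588 ≈ 0.205782
chi2 = 9715/147 ≈ 66.088435

66.0884


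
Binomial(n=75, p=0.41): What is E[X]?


E[X] = n*p = 75 * 0.41 = 30.75

30.75


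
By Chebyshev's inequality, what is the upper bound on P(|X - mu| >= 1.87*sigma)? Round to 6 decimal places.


P <= 1/k^2
k^2 = 1.87^2 = 3.4969
1/k^2 = 1 / 3.4969 ≈ 0.28596757

0.285968


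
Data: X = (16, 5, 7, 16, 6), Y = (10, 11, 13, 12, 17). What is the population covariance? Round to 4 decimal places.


Cov = (1/n)*sum((xi-xbar)(yi-ybar))
n = 5, xbar = 50/5 = 10, ybar = 63/5 = 12.6
sum((xi-xbar)(yi-ybar)) = -30
Cov = -30 / 5 = -6

-6.0000


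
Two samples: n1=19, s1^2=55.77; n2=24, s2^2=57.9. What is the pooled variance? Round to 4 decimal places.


sp^2 = ((n1-1)*s1^2 + (n2-1)*s2^2)/(n1+n2-2)
(n1-1)*s1^2 = 18 * 55.77 = 1003.86
(n2-1)*s2^2 = 23 * 57.9 = 1331.7
numerator = 1003.86 + 1331.7 = 2335.56
n1+n2-2 = 41
sp^2 = 2335.56 / 41 = 58389/1025 ≈ 56.964878

56.9649


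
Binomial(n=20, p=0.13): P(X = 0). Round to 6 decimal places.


P = C(n,k) * p^k * (1-p)^(n-k)
C(20,0) = 1
p^k = 0.13^0 = 1
(1-p)^(n-k) = 0.87^20 ≈ 0.06171419
P = 1 * 1 * 0.06171419 ≈ 0.061714

0.061714


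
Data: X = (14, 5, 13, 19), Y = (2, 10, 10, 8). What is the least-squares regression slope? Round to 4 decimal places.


b = sum((xi-xbar)(yi-ybar)) / sum((xi-xbar)^2)
n = 4, xbar = 51/4 = 12.75, ybar = 30/4 = 7.5
Sxy = sum((xi-xbar)(yi-ybar)) = -22.5
Sxx = sum((xi-xbar)^2) = 100.75
b = Sxy / Sxx = -90/403 ≈ -0.223325

-0.2233


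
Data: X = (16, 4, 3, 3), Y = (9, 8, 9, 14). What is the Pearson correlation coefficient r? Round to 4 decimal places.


r = sum((xi-xbar)(yi-ybar)) / sqrt(sum((xi-xbar)^2) * sum((yi-ybar)^2))
n = 4, xbar = 26/4 = 6.5, ybar = 40/4 = 10
Sxy = sum((xi-xbar)(yi-ybar)) = -15
Sxx = sum((xi-xbar)^2) = 121
Syy = sum((yi-ybar)^2) = 22
sqrt(Sxx*Syy) ≈ 51.594573
r = Sxy / sqrt(Sxx*Syy) = -15 / 51.594573 ≈ -0.290728

-0.2907


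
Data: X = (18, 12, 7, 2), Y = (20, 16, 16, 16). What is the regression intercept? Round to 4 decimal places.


a = ybar - b*xbar, where b = sum((xi-xbar)(yi-ybar)) / sum((xi-xbar)^2)
n = 4, xbar = 39/4 = 9.75, ybar = 68/4 = 17
Sxy = sum((xi-xbar)(yi-ybar)) = 33
Sxx = sum((xi-xbar)^2) = 140.75
b = Sxy / Sxx = 132/563 ≈ 0.234458
a = 17 - 0.234458 * 9.75 = 8284/563 ≈ 14.714032

14.7140


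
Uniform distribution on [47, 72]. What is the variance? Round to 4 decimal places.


Var = (b-a)^2 / 12
(b-a)^2 = (72 - 47)^2 = 625
Var = 625/12 ≈ 52.083333

52.0833


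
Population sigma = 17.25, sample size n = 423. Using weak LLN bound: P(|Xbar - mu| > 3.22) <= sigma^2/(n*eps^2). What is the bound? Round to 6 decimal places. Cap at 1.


bound = min(1, sigma^2/(n*eps^2))
sigma^2 = 17.25^2 = 297.5625
n*eps^2 = 423 * 3.22^2 = 423 * 10.3684 = 4385.8332
sigma^2/(n*eps^2) = 297.5625 / 4385.8332 = 625/9212 ≈ 0.06784629

0.067846


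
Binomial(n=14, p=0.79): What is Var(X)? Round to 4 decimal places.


Var = n*p*(1-p) = 14 * 0.79 * 0.21 = 2.3226

2.3226


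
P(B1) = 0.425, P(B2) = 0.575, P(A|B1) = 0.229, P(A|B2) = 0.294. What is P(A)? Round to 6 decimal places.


P(A) = P(A|B1)*P(B1) + P(A|B2)*P(B2)
P(A|B1)*P(B1) = 0.229 * 0.425 = 0.097325
P(A|B2)*P(B2) = 0.294 * 0.575 = 0.16905
P(A) = 0.097325 + 0.16905 = 0.266375

0.266375


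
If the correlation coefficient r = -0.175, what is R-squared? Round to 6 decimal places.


R^2 = r^2 = (-0.175)^2 = 0.030625

0.030625


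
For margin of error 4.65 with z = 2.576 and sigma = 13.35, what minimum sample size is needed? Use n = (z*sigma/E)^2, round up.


z*sigma/E = 2.576 * 13.35 / 4.65 = 28658/3875 ≈ 7.395613
(z*sigma/E)^2 ≈ 54.695090
round up: n = 55

55


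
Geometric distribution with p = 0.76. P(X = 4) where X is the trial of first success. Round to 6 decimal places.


P = (1-p)^(k-1) * p
(1-p)^(k-1) = 0.24^3 = 0.013824
P = 0.013824 * 0.76 = 0.01050624

0.010506


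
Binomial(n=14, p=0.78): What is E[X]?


E[X] = n*p = 14 * 0.78 = 10.92

10.92


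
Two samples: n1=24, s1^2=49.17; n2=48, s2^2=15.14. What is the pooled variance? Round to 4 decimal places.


sp^2 = ((n1-1)*s1^2 + (n2-1)*s2^2)/(n1+n2-2)
(n1-1)*s1^2 = 23 * 49.17 = 1130.91
(n2-1)*s2^2 = 47 * 15.14 = 711.58
numerator = 1130.91 + 711.58 = 1842.49
n1+n2-2 = 70
sp^2 = 1842.49 / 70 = 184249/7000 ≈ 26.321286

26.3213


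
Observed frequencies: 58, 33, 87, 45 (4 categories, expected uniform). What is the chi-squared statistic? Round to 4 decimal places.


chi2 = sum((O-E)^2/E), E = total/4
total = 223, E = 223/4 = 55.75
(58 - 55.75)^2 / 55.75 = 5.0625 / 55.75 = 81/892 ≈ 0.090807
(33 - 55.75)^2 / 55.75 = 517.5625 / 55.75 = 8281/892 ≈ 9.283632
(87 - 55.75)^2 / 55.75 = 976.5625 / 55.75 = 15625/892 ≈ 17.516816
(45 - 55.75)^2 / 55.75 = 115.5625 / 55.75 = 1849/892 ≈ 2.072870
chi2 = 6459/223 ≈ 28.964126

28.9641


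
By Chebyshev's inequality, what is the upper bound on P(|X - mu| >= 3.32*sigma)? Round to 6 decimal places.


P <= 1/k^2
k^2 = 3.32^2 = 11.0224
1/k^2 = 1 / 11.0224 = 625/6889 ≈ 0.09072434

0.090724


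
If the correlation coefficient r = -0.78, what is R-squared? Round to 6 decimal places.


R^2 = r^2 = (-0.78)^2 = 0.6084

0.608400


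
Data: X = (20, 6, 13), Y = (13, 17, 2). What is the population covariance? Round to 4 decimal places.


Cov = (1/n)*sum((xi-xbar)(yi-ybar))
n = 3, xbar = 39/3 = 13, ybar = 32/3 ≈ 10.666667
sum((xi-xbar)(yi-ybar)) = -28
Cov = -28 / 3 = -28/3 ≈ -9.333333

-9.3333


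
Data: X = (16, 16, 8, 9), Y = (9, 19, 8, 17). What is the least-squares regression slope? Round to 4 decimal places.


b = sum((xi-xbar)(yi-ybar)) / sum((xi-xbar)^2)
n = 4, xbar = 49/4 = 12.25, ybar = 53/4 = 13.25
Sxy = sum((xi-xbar)(yi-ybar)) = 15.75
Sxx = sum((xi-xbar)^2) = 56.75
b = Sxy / Sxx = 63/227 ≈ 0.277533

0.2775


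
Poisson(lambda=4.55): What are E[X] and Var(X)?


E[X] = Var(X) = lambda = 4.55

4.55, 4.55


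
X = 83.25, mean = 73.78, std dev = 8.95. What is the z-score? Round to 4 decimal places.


z = (X - mu) / sigma
X - mu = 83.25 - 73.78 = 9.47
z = 9.47 / 8.95 = 947/895 ≈ 1.058101

1.0581


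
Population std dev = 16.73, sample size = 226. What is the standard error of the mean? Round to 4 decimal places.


SE = sigma / sqrt(n)
sqrt(226) ≈ 15.033296
SE = 16.73 / 15.033296 ≈ 1.112863

1.1129


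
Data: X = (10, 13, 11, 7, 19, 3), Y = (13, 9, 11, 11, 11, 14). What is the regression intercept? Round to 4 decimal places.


a = ybar - b*xbar, where b = sum((xi-xbar)(yi-ybar)) / sum((xi-xbar)^2)
n = 6, xbar = 63/6 = 10.5, ybar = 69/6 = 11.5
Sxy = sum((xi-xbar)(yi-ybar)) = -28.5
Sxx = sum((xi-xbar)^2) = 147.5
b = Sxy / Sxx = -57/295 ≈ -0.193220
a = 11.5 - (-0.193220) * 10.5 = 3991/295 ≈ 13.528814

13.5288


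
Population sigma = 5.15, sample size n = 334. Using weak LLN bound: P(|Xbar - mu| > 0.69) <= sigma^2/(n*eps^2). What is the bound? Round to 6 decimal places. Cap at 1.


bound = min(1, sigma^2/(n*eps^2))
sigma^2 = 5.15^2 = 26.5225
n*eps^2 = 334 * 0.69^2 = 334 * 0.4761 = 159.0174
sigma^2/(n*eps^2) = 26.5225 / 159.0174 ≈ 0.16678992

0.166790


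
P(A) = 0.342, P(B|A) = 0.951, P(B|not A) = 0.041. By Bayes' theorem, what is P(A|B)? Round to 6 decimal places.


P(A|B) = P(B|A)*P(A) / P(B), P(B) = P(B|A)*P(A) + P(B|not A)*P(not A)
P(B|A)*P(A) = 0.951 * 0.342 = 0.325242
P(B|not A)*P(not A) = 0.041 * 0.658 = 0.026978
P(B) = 0.325242 + 0.026978 = 0.35222
P(A|B) = 0.325242 / 0.35222 ≈ 0.92340583

0.923406


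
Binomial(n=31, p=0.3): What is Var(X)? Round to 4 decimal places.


Var = n*p*(1-p) = 31 * 0.3 * 0.7 = 6.51

6.5100


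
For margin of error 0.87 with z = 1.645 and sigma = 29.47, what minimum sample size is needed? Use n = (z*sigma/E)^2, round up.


z*sigma/E = 1.645 * 29.47 / 0.87 ≈ 55.722011
(z*sigma/E)^2 ≈ 3104.942565
round up: n = 3105

3105


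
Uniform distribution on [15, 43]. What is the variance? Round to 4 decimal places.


Var = (b-a)^2 / 12
(b-a)^2 = (43 - 15)^2 = 784
Var = 784/12 ≈ 65.333333

65.3333


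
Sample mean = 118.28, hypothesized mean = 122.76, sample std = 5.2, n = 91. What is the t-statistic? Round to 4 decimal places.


t = (xbar - mu0) / (s/sqrt(n))
xbar - mu0 = 118.28 - 122.76 = -4.48
sqrt(91) ≈ 9.53939201
s/sqrt(n) = 5.2 / 9.53939201 ≈ 0.54510812
t = -4.48 / 0.54510812 ≈ -8.218553

-8.2186


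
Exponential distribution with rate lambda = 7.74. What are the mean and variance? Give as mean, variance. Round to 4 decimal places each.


mean = 1/lam, var = 1/lam^2
mean = 1 / 7.74 = 50/387 ≈ 0.129199
lam^2 = 7.74^2 = 59.9076
var = 1 / 59.9076 ≈ 0.016692

0.1292, 0.0167


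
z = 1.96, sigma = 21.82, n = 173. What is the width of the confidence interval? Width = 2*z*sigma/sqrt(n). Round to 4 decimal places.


width = 2*z*sigma/sqrt(n)
2*z*sigma = 2 * 1.96 * 21.82 = 85.5344
sqrt(173) ≈ 13.152946
width = 85.5344 / 13.152946 ≈ 6.503060

6.5031


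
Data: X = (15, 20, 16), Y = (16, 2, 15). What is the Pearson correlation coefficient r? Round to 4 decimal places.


r = sum((xi-xbar)(yi-ybar)) / sqrt(sum((xi-xbar)^2) * sum((yi-ybar)^2))
n = 3, xbar = 51/3 = 17, ybar = 33/3 = 11
Sxy = sum((xi-xbar)(yi-ybar)) = -41
Sxx = sum((xi-xbar)^2) = 14
Syy = sum((yi-ybar)^2) = 122
sqrt(Sxx*Syy) ≈ 41.327957
r = Sxy / sqrt(Sxx*Syy) = -41 / 41.327957 ≈ -0.992065

-0.9921


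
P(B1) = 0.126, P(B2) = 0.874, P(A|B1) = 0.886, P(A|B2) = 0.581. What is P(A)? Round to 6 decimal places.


P(A) = P(A|B1)*P(B1) + P(A|B2)*P(B2)
P(A|B1)*P(B1) = 0.886 * 0.126 = 0.111636
P(A|B2)*P(B2) = 0.581 * 0.874 = 0.507794
P(A) = 0.111636 + 0.507794 = 0.61943

0.619430


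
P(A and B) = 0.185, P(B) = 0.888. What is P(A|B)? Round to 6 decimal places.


P(A|B) = P(A and B) / P(B) = 0.185 / 0.888 = 5/24 ≈ 0.20833333

0.208333


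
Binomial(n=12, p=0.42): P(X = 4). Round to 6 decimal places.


P = C(n,k) * p^k * (1-p)^(n-k)
C(12,4) = 495
p^k = 0.42^4 = 0.03111696
(1-p)^(n-k) = 0.58^8 ≈ 0.01280631
P = 495 * 0.03111696 * 0.01280631 ≈ 0.197254

0.197254


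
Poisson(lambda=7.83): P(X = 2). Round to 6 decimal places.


P = e^(-lam) * lam^k / k!
e^(-7.83) ≈ 0.0003976255
lam^k = 7.83^2 = 61.3089
k! = 2! = 2
P = 0.0003976255 * 61.3089 / 2 ≈ 0.012189

0.012189


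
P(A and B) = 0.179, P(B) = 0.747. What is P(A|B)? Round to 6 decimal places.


P(A|B) = P(A and B) / P(B) = 0.179 / 0.747 = 179/747 ≈ 0.23962517

0.239625


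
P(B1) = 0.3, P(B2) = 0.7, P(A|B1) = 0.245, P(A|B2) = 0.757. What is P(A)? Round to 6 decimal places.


P(A) = P(A|B1)*P(B1) + P(A|B2)*P(B2)
P(A|B1)*P(B1) = 0.245 * 0.3 = 0.0735
P(A|B2)*P(B2) = 0.757 * 0.7 = 0.5299
P(A) = 0.0735 + 0.5299 = 0.6034

0.603400


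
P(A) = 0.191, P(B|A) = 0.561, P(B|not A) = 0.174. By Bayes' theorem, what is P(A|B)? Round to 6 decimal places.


P(A|B) = P(B|A)*P(A) / P(B), P(B) = P(B|A)*P(A) + P(B|not A)*P(not A)
P(B|A)*P(A) = 0.561 * 0.191 = 0.107151
P(B|not A)*P(not A) = 0.174 * 0.809 = 0.140766
P(B) = 0.107151 + 0.140766 = 0.247917
P(A|B) = 0.107151 / 0.247917 ≈ 0.43220513

0.432205


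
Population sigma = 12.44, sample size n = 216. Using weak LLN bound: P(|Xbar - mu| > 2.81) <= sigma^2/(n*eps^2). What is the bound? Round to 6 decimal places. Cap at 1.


bound = min(1, sigma^2/(n*eps^2))
sigma^2 = 12.44^2 = 154.7536
n*eps^2 = 216 * 2.81^2 = 216 * 7.8961 = 1705.5576
sigma^2/(n*eps^2) = 154.7536 / 1705.5576 ≈ 0.09073490

0.090735


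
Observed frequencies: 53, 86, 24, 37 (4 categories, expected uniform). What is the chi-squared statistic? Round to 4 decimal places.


chi2 = sum((O-E)^2/E), E = total/4
total = 200, E = 200/4 = 50
(53 - 50)^2 / 50 = 9 / 50 = 0.18
(86 - 50)^2 / 50 = 1296 / 50 = 25.92
(24 - 50)^2 / 50 = 676 / 50 = 13.52
(37 - 50)^2 / 50 = 169 / 50 = 3.38
chi2 = 43

43.0000


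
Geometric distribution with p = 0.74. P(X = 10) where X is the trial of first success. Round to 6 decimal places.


P = (1-p)^(k-1) * p
(1-p)^(k-1) = 0.26^9 ≈ 0.000005429504
P = 0.000005429504 * 0.74 ≈ 0.000004017833

0.000004


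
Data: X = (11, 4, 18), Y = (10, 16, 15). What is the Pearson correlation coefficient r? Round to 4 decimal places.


r = sum((xi-xbar)(yi-ybar)) / sqrt(sum((xi-xbar)^2) * sum((yi-ybar)^2))
n = 3, xbar = 33/3 = 11, ybar = 41/3 ≈ 13.666667
Sxy = sum((xi-xbar)(yi-ybar)) = -7
Sxx = sum((xi-xbar)^2) = 98
Syy = sum((yi-ybar)^2) = 62/3 ≈ 20.666667
sqrt(Sxx*Syy) ≈ 45.003704
r = Sxy / sqrt(Sxx*Syy) = -7 / 45.003704 ≈ -0.155543

-0.1555


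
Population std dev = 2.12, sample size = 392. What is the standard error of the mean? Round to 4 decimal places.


SE = sigma / sqrt(n)
sqrt(392) ≈ 19.798990
SE = 2.12 / 19.798990 ≈ 0.107076

0.1071


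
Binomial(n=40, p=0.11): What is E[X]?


E[X] = n*p = 40 * 0.11 = 4.4

4.4


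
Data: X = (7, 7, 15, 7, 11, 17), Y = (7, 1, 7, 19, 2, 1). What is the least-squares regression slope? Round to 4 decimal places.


b = sum((xi-xbar)(yi-ybar)) / sum((xi-xbar)^2)
n = 6, xbar = 64/6 = 32/3 ≈ 10.666667, ybar = 37/6 ≈ 6.166667
Sxy = sum((xi-xbar)(yi-ybar)) = -185/3 ≈ -61.666667
Sxx = sum((xi-xbar)^2) = 298/3 ≈ 99.333333
b = Sxy / Sxx = -185/298 ≈ -0.620805

-0.6208


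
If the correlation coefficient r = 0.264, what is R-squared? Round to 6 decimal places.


R^2 = r^2 = (0.264)^2 = 0.069696

0.069696


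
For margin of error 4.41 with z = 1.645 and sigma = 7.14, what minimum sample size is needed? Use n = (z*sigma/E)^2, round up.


z*sigma/E = 1.645 * 7.14 / 4.41 = 799/300 ≈ 2.663333
(z*sigma/E)^2 ≈ 7.093344
round up: n = 8

8


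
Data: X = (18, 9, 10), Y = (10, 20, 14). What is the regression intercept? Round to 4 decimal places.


a = ybar - b*xbar, where b = sum((xi-xbar)(yi-ybar)) / sum((xi-xbar)^2)
n = 3, xbar = 37/3 ≈ 12.333333, ybar = 44/3 ≈ 14.666667
Sxy = sum((xi-xbar)(yi-ybar)) = -128/3 ≈ -42.666667
Sxx = sum((xi-xbar)^2) = 146/3 ≈ 48.666667
b = Sxy / Sxx = -64/73 ≈ -0.876712
a = 14.666667 - (-0.876712) * 12.333333 = 1860/73 ≈ 25.479452

25.4795


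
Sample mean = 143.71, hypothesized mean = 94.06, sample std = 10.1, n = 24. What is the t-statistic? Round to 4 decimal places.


t = (xbar - mu0) / (s/sqrt(n))
xbar - mu0 = 143.71 - 94.06 = 49.65
sqrt(24) ≈ 4.89897949
s/sqrt(n) = 10.1 / 4.89897949 ≈ 2.06165387
t = 49.65 / 2.06165387 ≈ 24.082607

24.0826


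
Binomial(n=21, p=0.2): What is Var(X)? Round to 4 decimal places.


Var = n*p*(1-p) = 21 * 0.2 * 0.8 = 3.36

3.3600


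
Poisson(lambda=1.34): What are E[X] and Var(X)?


E[X] = Var(X) = lambda = 1.34

1.34, 1.34


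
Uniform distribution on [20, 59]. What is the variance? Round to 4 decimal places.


Var = (b-a)^2 / 12
(b-a)^2 = (59 - 20)^2 = 1521
Var = 1521/12 = 126.75

126.7500


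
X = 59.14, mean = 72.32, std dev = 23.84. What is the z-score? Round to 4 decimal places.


z = (X - mu) / sigma
X - mu = 59.14 - 72.32 = -13.18
z = -13.18 / 23.84 = -659/1192 ≈ -0.552852

-0.5529


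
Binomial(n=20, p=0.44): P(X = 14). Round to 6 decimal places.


P = C(n,k) * p^k * (1-p)^(n-k)
C(20,14) = 38760
p^k = 0.44^14 ≈ 0.00001019383
(1-p)^(n-k) = 0.56^6 ≈ 0.03084098
P = 38760 * 0.00001019383 * 0.03084098 ≈ 0.012186

0.012186


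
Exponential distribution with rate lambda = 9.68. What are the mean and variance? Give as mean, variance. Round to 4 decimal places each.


mean = 1/lam, var = 1/lam^2
mean = 1 / 9.68 = 25/242 ≈ 0.103306
lam^2 = 9.68^2 = 93.7024
var = 1 / 93.7024 ≈ 0.010672

0.1033, 0.0107


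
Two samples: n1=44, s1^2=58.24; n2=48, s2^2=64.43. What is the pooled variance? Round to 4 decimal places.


sp^2 = ((n1-1)*s1^2 + (n2-1)*s2^2)/(n1+n2-2)
(n1-1)*s1^2 = 43 * 58.24 = 2504.32
(n2-1)*s2^2 = 47 * 64.43 = 3028.21
numerator = 2504.32 + 3028.21 = 5532.53
n1+n2-2 = 90
sp^2 = 5532.53 / 90 = 553253/9000 ≈ 61.472556

61.4726


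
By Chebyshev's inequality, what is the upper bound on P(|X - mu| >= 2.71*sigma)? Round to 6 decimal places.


P <= 1/k^2
k^2 = 2.71^2 = 7.3441
1/k^2 = 1 / 7.3441 ≈ 0.13616372

0.136164


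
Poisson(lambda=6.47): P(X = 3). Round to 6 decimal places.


P = e^(-lam) * lam^k / k!
e^(-6.47) ≈ 0.001549226
lam^k = 6.47^3 = 270.840023
k! = 3! = 6
P = 0.001549226 * 270.840023 / 6 ≈ 0.069932

0.069932


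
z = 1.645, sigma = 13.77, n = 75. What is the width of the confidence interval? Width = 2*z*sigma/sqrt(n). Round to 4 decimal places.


width = 2*z*sigma/sqrt(n)
2*z*sigma = 2 * 1.645 * 13.77 = 45.3033
sqrt(75) ≈ 8.660254
width = 45.3033 / 8.660254 ≈ 5.231174

5.2312


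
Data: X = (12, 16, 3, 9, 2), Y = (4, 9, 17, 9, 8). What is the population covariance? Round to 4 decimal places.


Cov = (1/n)*sum((xi-xbar)(yi-ybar))
n = 5, xbar = 42/5 = 8.4, ybar = 47/5 = 9.4
sum((xi-xbar)(yi-ybar)) = -54.8
Cov = -54.8 / 5 = -10.96

-10.9600


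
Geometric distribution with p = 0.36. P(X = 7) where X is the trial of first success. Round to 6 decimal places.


P = (1-p)^(k-1) * p
(1-p)^(k-1) = 0.64^6 ≈ 0.06871948
P = 0.06871948 * 0.36 ≈ 0.02473901

0.024739


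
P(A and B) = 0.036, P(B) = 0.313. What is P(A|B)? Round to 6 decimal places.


P(A|B) = P(A and B) / P(B) = 0.036 / 0.313 = 36/313 ≈ 0.11501597

0.115016


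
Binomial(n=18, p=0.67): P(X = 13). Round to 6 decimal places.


P = C(n,k) * p^k * (1-p)^(n-k)
C(18,13) = 8568
p^k = 0.67^13 ≈ 0.005482422
(1-p)^(n-k) = 0.33^5 ≈ 0.003913539
P = 8568 * 0.005482422 * 0.003913539 ≈ 0.183832

0.183832


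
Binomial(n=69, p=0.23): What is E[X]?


E[X] = n*p = 69 * 0.23 = 15.87

15.87


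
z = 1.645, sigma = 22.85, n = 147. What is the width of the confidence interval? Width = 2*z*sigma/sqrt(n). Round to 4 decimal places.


width = 2*z*sigma/sqrt(n)
2*z*sigma = 2 * 1.645 * 22.85 = 75.1765
sqrt(147) ≈ 12.124356
width = 75.1765 / 12.124356 ≈ 6.200453

6.2005


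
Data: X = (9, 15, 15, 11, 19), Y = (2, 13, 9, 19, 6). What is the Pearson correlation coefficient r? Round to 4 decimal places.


r = sum((xi-xbar)(yi-ybar)) / sqrt(sum((xi-xbar)^2) * sum((yi-ybar)^2))
n = 5, xbar = 69/5 = 13.8, ybar = 49/5 = 9.8
Sxy = sum((xi-xbar)(yi-ybar)) = -5.2
Sxx = sum((xi-xbar)^2) = 60.8
Syy = sum((yi-ybar)^2) = 170.8
sqrt(Sxx*Syy) ≈ 101.905054
r = Sxy / sqrt(Sxx*Syy) = -5.2 / 101.905054 ≈ -0.051028

-0.0510


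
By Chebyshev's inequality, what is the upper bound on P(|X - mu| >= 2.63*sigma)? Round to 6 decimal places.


P <= 1/k^2
k^2 = 2.63^2 = 6.9169
1/k^2 = 1 / 6.9169 ≈ 0.14457344

0.144573


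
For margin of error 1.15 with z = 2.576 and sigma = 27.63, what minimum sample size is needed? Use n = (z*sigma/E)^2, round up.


z*sigma/E = 2.576 * 27.63 / 1.15 = 61.8912
(z*sigma/E)^2 ≈ 3830.520637
round up: n = 3831

3831


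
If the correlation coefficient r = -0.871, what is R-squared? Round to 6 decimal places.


R^2 = r^2 = (-0.871)^2 = 0.758641

0.758641


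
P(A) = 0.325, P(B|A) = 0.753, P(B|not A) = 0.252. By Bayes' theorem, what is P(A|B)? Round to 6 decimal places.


P(A|B) = P(B|A)*P(A) / P(B), P(B) = P(B|A)*P(A) + P(B|not A)*P(not A)
P(B|A)*P(A) = 0.753 * 0.325 = 0.244725
P(B|not A)*P(not A) = 0.252 * 0.675 = 0.1701
P(B) = 0.244725 + 0.1701 = 0.414825
P(A|B) = 0.244725 / 0.414825 = 3263/5531 ≈ 0.58994757

0.589948


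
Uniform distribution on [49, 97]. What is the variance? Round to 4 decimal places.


Var = (b-a)^2 / 12
(b-a)^2 = (97 - 49)^2 = 2304
Var = 2304/12 = 192

192.0000


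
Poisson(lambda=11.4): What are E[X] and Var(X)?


E[X] = Var(X) = lambda = 11.4

11.4, 11.4


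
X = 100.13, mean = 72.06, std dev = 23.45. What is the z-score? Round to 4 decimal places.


z = (X - mu) / sigma
X - mu = 100.13 - 72.06 = 28.07
z = 28.07 / 23.45 = 401/335 ≈ 1.197015

1.1970


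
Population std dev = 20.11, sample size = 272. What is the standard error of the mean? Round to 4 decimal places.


SE = sigma / sqrt(n)
sqrt(272) ≈ 16.492423
SE = 20.11 / 16.492423 ≈ 1.219348

1.2193


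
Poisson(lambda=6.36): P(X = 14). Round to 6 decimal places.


P = e^(-lam) * lam^k / k!
e^(-6.36) ≈ 0.001729367
lam^k = 6.36^14 ≈ 177173848594.035233
k! = 14! = 87178291200
P = 0.001729367 * 177173848594.035233 / 87178291200 ≈ 0.003515

0.003515


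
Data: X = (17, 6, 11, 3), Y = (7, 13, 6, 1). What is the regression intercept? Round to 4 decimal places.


a = ybar - b*xbar, where b = sum((xi-xbar)(yi-ybar)) / sum((xi-xbar)^2)
n = 4, xbar = 37/4 = 9.25, ybar = 27/4 = 6.75
Sxy = sum((xi-xbar)(yi-ybar)) = 16.25
Sxx = sum((xi-xbar)^2) = 112.75
b = Sxy / Sxx = 65/451 ≈ 0.144124
a = 6.75 - 0.144124 * 9.25 = 2443/451 ≈ 5.416851

5.4169


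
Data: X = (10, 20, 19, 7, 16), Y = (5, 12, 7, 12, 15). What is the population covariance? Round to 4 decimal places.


Cov = (1/n)*sum((xi-xbar)(yi-ybar))
n = 5, xbar = 72/5 = 14.4, ybar = 51/5 = 10.2
sum((xi-xbar)(yi-ybar)) = 12.6
Cov = 12.6 / 5 = 2.52

2.5200


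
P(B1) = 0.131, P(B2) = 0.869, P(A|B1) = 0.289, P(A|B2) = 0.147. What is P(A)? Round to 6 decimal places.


P(A) = P(A|B1)*P(B1) + P(A|B2)*P(B2)
P(A|B1)*P(B1) = 0.289 * 0.131 = 0.037859
P(A|B2)*P(B2) = 0.147 * 0.869 = 0.127743
P(A) = 0.037859 + 0.127743 = 0.165602

0.165602


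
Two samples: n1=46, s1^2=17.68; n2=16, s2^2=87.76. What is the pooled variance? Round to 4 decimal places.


sp^2 = ((n1-1)*s1^2 + (n2-1)*s2^2)/(n1+n2-2)
(n1-1)*s1^2 = 45 * 17.68 = 795.6
(n2-1)*s2^2 = 15 * 87.76 = 1316.4
numerator = 795.6 + 1316.4 = 2112
n1+n2-2 = 60
sp^2 = 2112 / 60 = 35.2

35.2000


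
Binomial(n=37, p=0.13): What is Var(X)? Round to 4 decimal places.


Var = n*p*(1-p) = 37 * 0.13 * 0.87 = 4.1847

4.1847


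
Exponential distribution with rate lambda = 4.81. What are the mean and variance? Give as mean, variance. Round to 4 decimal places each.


mean = 1/lam, var = 1/lam^2
mean = 1 / 4.81 = 100/481 ≈ 0.207900
lam^2 = 4.81^2 = 23.1361
var = 1 / 23.1361 ≈ 0.043222

0.2079, 0.0432


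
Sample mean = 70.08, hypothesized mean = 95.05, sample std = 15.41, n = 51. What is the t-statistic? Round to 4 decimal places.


t = (xbar - mu0) / (s/sqrt(n))
xbar - mu0 = 70.08 - 95.05 = -24.97
sqrt(51) ≈ 7.14142843
s/sqrt(n) = 15.41 / 7.14142843 ≈ 2.15783161
t = -24.97 / 2.15783161 ≈ -11.571802

-11.5718


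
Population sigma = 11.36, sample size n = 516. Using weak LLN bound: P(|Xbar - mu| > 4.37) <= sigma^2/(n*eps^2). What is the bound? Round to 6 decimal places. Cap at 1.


bound = min(1, sigma^2/(n*eps^2))
sigma^2 = 11.36^2 = 129.0496
n*eps^2 = 516 * 4.37^2 = 516 * 19.0969 = 9854.0004
sigma^2/(n*eps^2) = 129.0496 / 9854.0004 ≈ 0.01309616

0.013096


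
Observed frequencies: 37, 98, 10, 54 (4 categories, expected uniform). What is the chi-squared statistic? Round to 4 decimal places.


chi2 = sum((O-E)^2/E), E = total/4
total = 199, E = 199/4 = 49.75
(37 - 49.75)^2 / 49.75 = 162.5625 / 49.75 = 2601/796 ≈ 3.267588
(98 - 49.75)^2 / 49.75 = 2328.0625 / 49.75 = 37249/796 ≈ 46.795226
(10 - 49.75)^2 / 49.75 = 1580.0625 / 49.75 = 25281/796 ≈ 31.760050
(54 - 49.75)^2 / 49.75 = 18.0625 / 49.75 = 289/796 ≈ 0.363065
chi2 = 16355/199 ≈ 82.185930

82.1859


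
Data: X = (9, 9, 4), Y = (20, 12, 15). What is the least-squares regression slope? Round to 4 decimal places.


b = sum((xi-xbar)(yi-ybar)) / sum((xi-xbar)^2)
n = 3, xbar = 22/3 ≈ 7.333333, ybar = 47/3 ≈ 15.666667
Sxy = sum((xi-xbar)(yi-ybar)) = 10/3 ≈ 3.333333
Sxx = sum((xi-xbar)^2) = 50/3 ≈ 16.666667
b = Sxy / Sxx = 0.2

0.2000


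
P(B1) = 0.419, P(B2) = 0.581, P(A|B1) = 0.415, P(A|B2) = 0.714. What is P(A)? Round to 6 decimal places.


P(A) = P(A|B1)*P(B1) + P(A|B2)*P(B2)
P(A|B1)*P(B1) = 0.415 * 0.419 = 0.173885
P(A|B2)*P(B2) = 0.714 * 0.581 = 0.414834
P(A) = 0.173885 + 0.414834 = 0.588719

0.588719


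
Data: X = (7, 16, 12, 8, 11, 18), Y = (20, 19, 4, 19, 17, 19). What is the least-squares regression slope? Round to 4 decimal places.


b = sum((xi-xbar)(yi-ybar)) / sum((xi-xbar)^2)
n = 6, xbar = 72/6 = 12, ybar = 98/6 = 49/3 ≈ 16.333333
Sxy = sum((xi-xbar)(yi-ybar)) = -3
Sxx = sum((xi-xbar)^2) = 94
b = Sxy / Sxx = -3/94 ≈ -0.031915

-0.0319


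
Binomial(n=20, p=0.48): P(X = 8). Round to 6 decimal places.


P = C(n,k) * p^k * (1-p)^(n-k)
C(20,8) = 125970
p^k = 0.48^8 ≈ 0.002817928
(1-p)^(n-k) = 0.52^12 ≈ 0.0003908770
P = 125970 * 0.002817928 * 0.0003908770 ≈ 0.138751

0.138751


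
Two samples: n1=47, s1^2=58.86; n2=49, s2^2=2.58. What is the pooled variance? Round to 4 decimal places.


sp^2 = ((n1-1)*s1^2 + (n2-1)*s2^2)/(n1+n2-2)
(n1-1)*s1^2 = 46 * 58.86 = 2707.56
(n2-1)*s2^2 = 48 * 2.58 = 123.84
numerator = 2707.56 + 123.84 = 2831.4
n1+n2-2 = 94
sp^2 = 2831.4 / 94 = 14157/470 ≈ 30.121277

30.1213


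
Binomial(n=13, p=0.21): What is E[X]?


E[X] = n*p = 13 * 0.21 = 2.73

2.73


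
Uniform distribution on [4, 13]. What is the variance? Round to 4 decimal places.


Var = (b-a)^2 / 12
(b-a)^2 = (13 - 4)^2 = 81
Var = 81/12 = 6.75

6.7500


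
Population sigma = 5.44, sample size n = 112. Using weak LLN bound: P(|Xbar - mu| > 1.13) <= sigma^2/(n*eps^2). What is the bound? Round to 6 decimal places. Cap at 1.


bound = min(1, sigma^2/(n*eps^2))
sigma^2 = 5.44^2 = 29.5936
n*eps^2 = 112 * 1.13^2 = 112 * 1.2769 = 143.0128
sigma^2/(n*eps^2) = 29.5936 / 143.0128 ≈ 0.20692973

0.206930


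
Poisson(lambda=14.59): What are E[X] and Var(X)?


E[X] = Var(X) = lambda = 14.59

14.59, 14.59


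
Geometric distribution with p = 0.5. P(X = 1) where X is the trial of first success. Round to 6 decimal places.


P = (1-p)^(k-1) * p
(1-p)^(k-1) = 0.5^0 = 1
P = 1 * 0.5 = 0.5

0.500000


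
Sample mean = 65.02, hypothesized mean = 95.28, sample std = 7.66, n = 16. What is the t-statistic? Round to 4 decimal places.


t = (xbar - mu0) / (s/sqrt(n))
xbar - mu0 = 65.02 - 95.28 = -30.26
sqrt(16) = 4
s/sqrt(n) = 7.66 / 4 = 1.915
t = -30.26 / 1.915 = -6052/383 ≈ -15.801567

-15.8016


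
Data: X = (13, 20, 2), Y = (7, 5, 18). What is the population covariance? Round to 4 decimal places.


Cov = (1/n)*sum((xi-xbar)(yi-ybar))
n = 3, xbar = 35/3 ≈ 11.666667, ybar = 30/3 = 10
sum((xi-xbar)(yi-ybar)) = -123
Cov = -123 / 3 = -41

-41.0000


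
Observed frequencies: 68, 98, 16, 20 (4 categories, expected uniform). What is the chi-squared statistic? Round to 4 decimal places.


chi2 = sum((O-E)^2/E), E = total/4
total = 202, E = 202/4 = 50.5
(68 - 50.5)^2 / 50.5 = 306.25 / 50.5 = 1225/202 ≈ 6.064356
(98 - 50.5)^2 / 50.5 = 2256.25 / 50.5 = 9025/202 ≈ 44.678218
(16 - 50.5)^2 / 50.5 = 1190.25 / 50.5 = 4761/202 ≈ 23.569307
(20 - 50.5)^2 / 50.5 = 930.25 / 50.5 = 3721/202 ≈ 18.420792
chi2 = 9366/101 ≈ 92.732673

92.7327


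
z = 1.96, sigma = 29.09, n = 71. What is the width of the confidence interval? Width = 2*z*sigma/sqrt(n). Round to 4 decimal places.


width = 2*z*sigma/sqrt(n)
2*z*sigma = 2 * 1.96 * 29.09 = 114.0328
sqrt(71) ≈ 8.426150
width = 114.0328 / 8.426150 ≈ 13.533204

13.5332


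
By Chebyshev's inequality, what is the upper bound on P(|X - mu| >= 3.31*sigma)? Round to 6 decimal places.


P <= 1/k^2
k^2 = 3.31^2 = 10.9561
1/k^2 = 1 / 10.9561 ≈ 0.09127335

0.091273


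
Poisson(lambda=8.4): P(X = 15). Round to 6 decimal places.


P = e^(-lam) * lam^k / k!
e^(-8.4) ≈ 0.0002248673
lam^k = 8.4^15 ≈ 73145782610367.634658
k! = 15! = 1307674368000
P = 0.0002248673 * 73145782610367.634658 / 1307674368000 ≈ 0.012578

0.012578


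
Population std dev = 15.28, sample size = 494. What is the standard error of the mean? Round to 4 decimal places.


SE = sigma / sqrt(n)
sqrt(494) ≈ 22.226111
SE = 15.28 / 22.226111 ≈ 0.687480

0.6875


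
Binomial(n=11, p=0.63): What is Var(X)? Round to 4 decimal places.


Var = n*p*(1-p) = 11 * 0.63 * 0.37 = 2.5641

2.5641


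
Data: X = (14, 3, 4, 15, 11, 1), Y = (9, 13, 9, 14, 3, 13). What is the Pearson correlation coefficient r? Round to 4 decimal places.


r = sum((xi-xbar)(yi-ybar)) / sqrt(sum((xi-xbar)^2) * sum((yi-ybar)^2))
n = 6, xbar = 48/6 = 8, ybar = 61/6 ≈ 10.166667
Sxy = sum((xi-xbar)(yi-ybar)) = -31
Sxx = sum((xi-xbar)^2) = 184
Syy = sum((yi-ybar)^2) = 509/6 ≈ 84.833333
sqrt(Sxx*Syy) ≈ 124.937318
r = Sxy / sqrt(Sxx*Syy) = -31 / 124.937318 ≈ -0.248124

-0.2481


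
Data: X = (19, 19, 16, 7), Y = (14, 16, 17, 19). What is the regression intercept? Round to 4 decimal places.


a = ybar - b*xbar, where b = sum((xi-xbar)(yi-ybar)) / sum((xi-xbar)^2)
n = 4, xbar = 61/4 = 15.25, ybar = 66/4 = 16.5
Sxy = sum((xi-xbar)(yi-ybar)) = -31.5
Sxx = sum((xi-xbar)^2) = 96.75
b = Sxy / Sxx = -14/43 ≈ -0.325581
a = 16.5 - (-0.325581) * 15.25 = 923/43 ≈ 21.465116

21.4651


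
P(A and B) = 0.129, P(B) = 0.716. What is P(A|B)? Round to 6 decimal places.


P(A|B) = P(A and B) / P(B) = 0.129 / 0.716 = 129/716 ≈ 0.18016760

0.180168


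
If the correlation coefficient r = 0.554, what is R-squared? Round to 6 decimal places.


R^2 = r^2 = (0.554)^2 = 0.306916

0.306916


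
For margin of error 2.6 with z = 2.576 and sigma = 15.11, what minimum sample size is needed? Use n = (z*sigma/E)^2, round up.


z*sigma/E = 2.576 * 15.11 / 2.6 ≈ 14.970523
(z*sigma/E)^2 ≈ 224.116561
round up: n = 225

225


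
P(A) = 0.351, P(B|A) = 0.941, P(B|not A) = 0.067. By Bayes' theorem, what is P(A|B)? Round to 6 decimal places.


P(A|B) = P(B|A)*P(A) / P(B), P(B) = P(B|A)*P(A) + P(B|not A)*P(not A)
P(B|A)*P(A) = 0.941 * 0.351 = 0.330291
P(B|not A)*P(not A) = 0.067 * 0.649 = 0.043483
P(B) = 0.330291 + 0.043483 = 0.373774
P(A|B) = 0.330291 / 0.373774 ≈ 0.88366500

0.883665


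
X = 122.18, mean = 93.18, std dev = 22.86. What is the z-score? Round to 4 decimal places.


z = (X - mu) / sigma
X - mu = 122.18 - 93.18 = 29
z = 29 / 22.86 = 1450/1143 ≈ 1.268591

1.2686


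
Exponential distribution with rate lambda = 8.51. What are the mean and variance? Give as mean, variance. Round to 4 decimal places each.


mean = 1/lam, var = 1/lam^2
mean = 1 / 8.51 = 100/851 ≈ 0.117509
lam^2 = 8.51^2 = 72.4201
var = 1 / 72.4201 ≈ 0.013808

0.1175, 0.0138


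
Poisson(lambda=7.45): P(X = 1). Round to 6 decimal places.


P = e^(-lam) * lam^k / k!
e^(-7.45) ≈ 0.0005814416
lam^k = 7.45^1 = 7.45
k! = 1! = 1
P = 0.0005814416 * 7.45 / 1 ≈ 0.004332

0.004332


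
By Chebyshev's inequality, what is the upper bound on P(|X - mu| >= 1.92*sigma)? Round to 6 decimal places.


P <= 1/k^2
k^2 = 1.92^2 = 3.6864
1/k^2 = 1 / 3.6864 = 625/2304 ≈ 0.27126736

0.271267


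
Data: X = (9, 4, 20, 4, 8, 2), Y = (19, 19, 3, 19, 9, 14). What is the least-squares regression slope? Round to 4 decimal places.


b = sum((xi-xbar)(yi-ybar)) / sum((xi-xbar)^2)
n = 6, xbar = 47/6 ≈ 7.833333, ybar = 83/6 ≈ 13.833333
Sxy = sum((xi-xbar)(yi-ybar)) = -1003/6 ≈ -167.166667
Sxx = sum((xi-xbar)^2) = 1277/6 ≈ 212.833333
b = Sxy / Sxx = -1003/1277 ≈ -0.785435

-0.7854


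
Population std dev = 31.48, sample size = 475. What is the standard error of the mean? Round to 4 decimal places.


SE = sigma / sqrt(n)
sqrt(475) ≈ 21.794495
SE = 31.48 / 21.794495 ≈ 1.444401

1.4444


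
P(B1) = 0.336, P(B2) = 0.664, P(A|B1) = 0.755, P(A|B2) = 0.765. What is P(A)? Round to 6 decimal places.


P(A) = P(A|B1)*P(B1) + P(A|B2)*P(B2)
P(A|B1)*P(B1) = 0.755 * 0.336 = 0.25368
P(A|B2)*P(B2) = 0.765 * 0.664 = 0.50796
P(A) = 0.25368 + 0.50796 = 0.76164

0.761640


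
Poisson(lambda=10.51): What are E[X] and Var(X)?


E[X] = Var(X) = lambda = 10.51

10.51, 10.51


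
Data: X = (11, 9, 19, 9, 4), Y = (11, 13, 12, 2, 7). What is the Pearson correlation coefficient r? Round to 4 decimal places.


r = sum((xi-xbar)(yi-ybar)) / sqrt(sum((xi-xbar)^2) * sum((yi-ybar)^2))
n = 5, xbar = 52/5 = 10.4, ybar = 45/5 = 9
Sxy = sum((xi-xbar)(yi-ybar)) = 44
Sxx = sum((xi-xbar)^2) = 119.2
Syy = sum((yi-ybar)^2) = 82
sqrt(Sxx*Syy) ≈ 98.865565
r = Sxy / sqrt(Sxx*Syy) = 44 / 98.865565 ≈ 0.445049

0.4450


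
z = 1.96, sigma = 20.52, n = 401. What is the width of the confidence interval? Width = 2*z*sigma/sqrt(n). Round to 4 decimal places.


width = 2*z*sigma/sqrt(n)
2*z*sigma = 2 * 1.96 * 20.52 = 80.4384
sqrt(401) ≈ 20.024984
width = 80.4384 / 20.024984 ≈ 4.016902

4.0169


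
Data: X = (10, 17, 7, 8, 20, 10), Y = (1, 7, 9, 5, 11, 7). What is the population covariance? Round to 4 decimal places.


Cov = (1/n)*sum((xi-xbar)(yi-ybar))
n = 6, xbar = 72/6 = 12, ybar = 40/6 = 20/3 ≈ 6.666667
sum((xi-xbar)(yi-ybar)) = 42
Cov = 42 / 6 = 7

7.0000


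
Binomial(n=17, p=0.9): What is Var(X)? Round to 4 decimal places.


Var = n*p*(1-p) = 17 * 0.9 * 0.1 = 1.53

1.5300


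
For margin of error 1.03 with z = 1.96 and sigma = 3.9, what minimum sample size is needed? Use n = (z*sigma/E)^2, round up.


z*sigma/E = 1.96 * 3.9 / 1.03 = 3822/515 ≈ 7.421359
(z*sigma/E)^2 ≈ 55.076573
round up: n = 56

56


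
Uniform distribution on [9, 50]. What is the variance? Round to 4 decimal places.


Var = (b-a)^2 / 12
(b-a)^2 = (50 - 9)^2 = 1681
Var = 1681/12 ≈ 140.083333

140.0833


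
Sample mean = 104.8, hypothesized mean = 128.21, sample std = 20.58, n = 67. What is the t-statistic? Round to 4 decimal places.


t = (xbar - mu0) / (s/sqrt(n))
xbar - mu0 = 104.8 - 128.21 = -23.41
sqrt(67) ≈ 8.18535277
s/sqrt(n) = 20.58 / 8.18535277 ≈ 2.51424716
t = -23.41 / 2.51424716 ≈ -9.310938

-9.3109


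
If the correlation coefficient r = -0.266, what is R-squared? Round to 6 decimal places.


R^2 = r^2 = (-0.266)^2 = 0.070756

0.070756


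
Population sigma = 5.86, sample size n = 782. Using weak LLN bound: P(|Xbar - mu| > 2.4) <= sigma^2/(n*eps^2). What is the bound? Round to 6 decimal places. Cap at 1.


bound = min(1, sigma^2/(n*eps^2))
sigma^2 = 5.86^2 = 34.3396
n*eps^2 = 782 * 2.4^2 = 782 * 5.76 = 4504.32
sigma^2/(n*eps^2) = 34.3396 / 4504.32 ≈ 0.00762370

0.007624
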